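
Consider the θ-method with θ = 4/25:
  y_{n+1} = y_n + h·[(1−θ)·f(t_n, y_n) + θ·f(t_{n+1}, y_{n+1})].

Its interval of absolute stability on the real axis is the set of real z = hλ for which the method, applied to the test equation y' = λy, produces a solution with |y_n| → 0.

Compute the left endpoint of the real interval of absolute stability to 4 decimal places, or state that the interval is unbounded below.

Test eqn y'=λy, z=hλ:
  y_{n+1} = y_n + z·[21/25·y_n + 4/25·y_{n+1}] ⇒ (1 − 4/25z)y_{n+1} = (1 + 21/25z)y_n
  so R(z) = (1 + 21/25z)/(1 − 4/25z).

Boundary: |R(x)|=1, x<0.
x=-0.59: |R|=0.4609
R=−1: 1+21/25x = −1+4/25x ⇒ -17/25x=2 ⇒ x=2/(-17/25)=-2.9412
Confirm numerically:
  x=-2.720: |R|=0.89521 <1
  x=-2.282: |R|=0.67165 <1
  x=-2.105: |R|=0.57466 <1
  x=-3.172: |R|=1.10412 >1
  x=-3.032: |R|=1.04159 >1
Stable set (-2.9412, 0).

left endpoint -2.9412.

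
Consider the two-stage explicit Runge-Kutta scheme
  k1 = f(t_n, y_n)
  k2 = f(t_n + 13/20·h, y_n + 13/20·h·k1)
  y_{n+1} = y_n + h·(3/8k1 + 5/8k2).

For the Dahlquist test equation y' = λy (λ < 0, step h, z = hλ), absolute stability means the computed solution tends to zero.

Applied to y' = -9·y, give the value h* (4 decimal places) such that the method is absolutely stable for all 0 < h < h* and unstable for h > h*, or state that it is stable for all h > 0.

(-2.4615,0); λ=-9 ⇒ h* = (32/13)/9 = 0.2735.

With y'=λy (z=hλ):
  k1=λy_n ⇒ h·k1=z·y_n;  k2=λ(1+13/20z)y_n ⇒ h·k2=z(1+13/20z)y_n
  y_{n+1}/y_n = 1 + 3/8z + 5/8z(1+13/20z) = 1 + z + 13/32z²
  so R(z) = 1 + z + 13/32z².

Need |R(x)|<1, x<0.
x=-0.69: |R|=0.5034
R=1: x+13/32x²=0 ⇒ x=−32/13=-2.4615; min R=1−1/(4·13/32)=0.3846>−1
Confirm numerically:
  x=-2.287: |R|=0.83784 <1
  x=-1.584: |R|=0.43530 <1
  x=-1.137: |R|=0.38819 <1
  x=-1.045: |R|=0.39864 <1
  x=-2.697: |R|=1.25798 >1
  x=-2.664: |R|=1.21911 >1
  x=-2.627: |R|=1.17658 >1
Interval (-2.4615, 0).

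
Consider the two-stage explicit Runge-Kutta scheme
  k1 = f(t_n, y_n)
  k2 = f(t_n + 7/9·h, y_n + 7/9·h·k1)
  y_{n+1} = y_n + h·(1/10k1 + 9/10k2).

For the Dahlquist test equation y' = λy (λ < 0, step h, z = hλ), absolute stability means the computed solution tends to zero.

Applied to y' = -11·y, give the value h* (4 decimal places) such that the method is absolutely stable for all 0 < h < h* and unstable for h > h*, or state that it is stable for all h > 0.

Test eqn y'=λy, z=hλ:
  k1=λy_n ⇒ h·k1=z·y_n;  k2=λ(1+7/9z)y_n ⇒ h·k2=z(1+7/9z)y_n
  y_{n+1}/y_n = 1 + 1/10z + 9/10z(1+7/9z) = 1 + z + 7/10z²
  so R(z) = 1 + z + 7/10z².

Find x<0 with |R(x)|<1.
x=-1.78: |R|=1.4379
R=1: x+7/10x²=0 ⇒ x=−10/7=-1.4286; min R=1−1/(4·7/10)=0.6429>−1
Confirm numerically:
  x=-1.368: |R|=0.94200 <1
  x=-0.974: |R|=0.69007 <1
  x=-0.649: |R|=0.64584 <1
  x=-1.912: |R|=1.64702 >1
  x=-1.890: |R|=1.61047 >1
  x=-1.772: |R|=1.42599 >1
Stable set (-1.4286, 0).

(-1.4286,0); λ=-11 ⇒ h* = (10/7)/11 = 0.1299.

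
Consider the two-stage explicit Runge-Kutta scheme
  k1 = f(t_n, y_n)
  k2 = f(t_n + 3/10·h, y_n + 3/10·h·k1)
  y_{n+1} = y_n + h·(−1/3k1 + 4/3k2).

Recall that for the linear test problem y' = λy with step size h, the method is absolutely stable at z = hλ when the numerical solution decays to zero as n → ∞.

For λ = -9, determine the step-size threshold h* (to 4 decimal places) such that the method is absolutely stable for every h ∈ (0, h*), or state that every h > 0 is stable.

With y'=λy (z=hλ):
  k1=λy_n ⇒ h·k1=z·y_n;  k2=λ(1+3/10z)y_n ⇒ h·k2=z(1+3/10z)y_n
  y_{n+1}/y_n = 1 − 1/3z + 4/3z(1+3/10z) = 1 + z + 2/5z²
  R(z) = 1 + z + 2/5z².

Find x<0 with |R(x)|<1.
x=-1.24: |R|=0.3750
R=1: x+2/5x²=0 ⇒ x=−5/2=-2.5000; min R=1−1/(4·2/5)=0.3750>−1
Confirm numerically:
  x=-2.376: |R|=0.88215 <1
  x=-1.496: |R|=0.39921 <1
  x=-1.336: |R|=0.37796 <1
  x=-1.223: |R|=0.37529 <1
  x=-3.086: |R|=1.72336 >1
  x=-2.815: |R|=1.35469 >1
  x=-2.583: |R|=1.08576 >1
Interval (-2.5000, 0).

(-2.5000,0); λ=-9 ⇒ h* = (5/2)/9 = 0.2778.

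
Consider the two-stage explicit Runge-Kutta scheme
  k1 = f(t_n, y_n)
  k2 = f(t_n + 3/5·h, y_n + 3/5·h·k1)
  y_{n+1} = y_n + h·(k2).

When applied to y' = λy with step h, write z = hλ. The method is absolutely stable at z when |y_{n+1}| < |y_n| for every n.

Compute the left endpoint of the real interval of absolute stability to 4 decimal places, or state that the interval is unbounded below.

Set f=λy, z=hλ:
  k1=λy_n ⇒ h·k1=z·y_n;  k2=λ(1+3/5z)y_n ⇒ h·k2=z(1+3/5z)y_n
  y_{n+1}/y_n = 1 + z(1+3/5z) = 1 + z + 3/5z²
  ⇒ R(z) = 1 + z + 3/5z².

Solve |R(x)|<1 on ℝ⁻.
x=-0.89: |R|=0.5853
R=1: x+3/5x²=0 ⇒ x=−5/3=-1.6667; min R=1−1/(4·3/5)=0.5833>−1
Confirm numerically:
  x=-1.490: |R|=0.84206 <1
  x=-0.858: |R|=0.58370 <1
  x=-0.856: |R|=0.58364 <1
  x=-2.170: |R|=1.65534 >1
  x=-1.704: |R|=1.03817 >1
So |R|<1 on (-1.6667, 0).

left endpoint -1.6667.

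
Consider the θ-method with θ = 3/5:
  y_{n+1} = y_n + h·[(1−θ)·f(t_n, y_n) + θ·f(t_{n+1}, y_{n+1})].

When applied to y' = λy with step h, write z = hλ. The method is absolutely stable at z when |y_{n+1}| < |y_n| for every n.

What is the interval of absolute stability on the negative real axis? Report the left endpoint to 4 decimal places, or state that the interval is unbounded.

interval (−∞, 0).

With y'=λy (z=hλ):
  y_{n+1} = y_n + z·[2/5·y_n + 3/5·y_{n+1}] ⇒ (1 − 3/5z)y_{n+1} = (1 + 2/5z)y_n
  Hence R(z) = (1 + 2/5z)/(1 − 3/5z).

Solve |R(x)|<1 on ℝ⁻.
x=-0.34: |R|=0.7176
x=-2: |R|=0.0909
x=-10: |R|=0.4286
x=-100: |R|=0.6393
θ=3/5≥1/2 ⇒ |1+2/5x|<|1−3/5x| ∀x<0 ⇒ interval (−∞,0).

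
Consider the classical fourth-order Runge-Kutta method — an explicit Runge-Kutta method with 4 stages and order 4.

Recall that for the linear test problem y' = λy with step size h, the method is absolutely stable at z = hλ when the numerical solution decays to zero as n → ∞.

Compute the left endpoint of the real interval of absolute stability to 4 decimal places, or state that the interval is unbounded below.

left endpoint -2.7853.

With y'=λy (z=hλ):
  order 4, 4-stage ⇒ R(z)=1+z+z^2/2+z^3/6+z^4/24
  (e.g. R(-0.6)=0.54940, |R|=0.54940)

Solve |R(x)|<1 on ℝ⁻.
x=-0.6: |R|=0.5494
|R(-2.84)|=1.0857 |R(-2.09)|=0.3675 |R(-1.35)|=0.2896
Bisect:
  x_lo=-3.3791 |R|=2.3318  x_hi=-0.1865 |R|=0.8299
  mid=-1.78277 |R|=0.28290 →hi
  mid=-2.58092 |R|=0.73313 →hi
  mid=-2.98000 |R|=1.33550 →lo
  mid=-2.78046 |R|=0.99274 →hi
  mid=-2.88023 |R|=1.15283 →lo
  mid=-2.83035 |R|=1.07008 →lo
  mid=-2.80540 |R|=1.03075 →lo
  mid=-2.79293 |R|=1.01158 →lo
  mid=-2.78670 |R|=1.00212 →lo
  mid=-2.78358 |R|=0.99742 →hi
  ...
  [-2.78533,-2.78514] ⇒ x*=-2.7853
Stable set (-2.7853, 0).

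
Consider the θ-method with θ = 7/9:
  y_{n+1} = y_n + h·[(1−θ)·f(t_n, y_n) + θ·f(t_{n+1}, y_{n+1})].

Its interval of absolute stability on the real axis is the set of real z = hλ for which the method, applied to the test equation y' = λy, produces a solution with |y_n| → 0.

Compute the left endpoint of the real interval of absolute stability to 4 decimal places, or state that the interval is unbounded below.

Test eqn y'=λy, z=hλ:
  y_{n+1} = y_n + z·[2/9·y_n + 7/9·y_{n+1}] ⇒ (1 − 7/9z)y_{n+1} = (1 + 2/9z)y_n
  Hence R(z) = (1 + 2/9z)/(1 − 7/9z).

Boundary: |R(x)|=1, x<0.
x=-0.96: |R|=0.4504
x=-2: |R|=0.2174
x=-10: |R|=0.1392
x=-100: |R|=0.2694
θ=7/9≥1/2 ⇒ |1+2/9x|<|1−7/9x| ∀x<0 ⇒ stable on all of ℝ⁻.

unbounded; (−∞, 0).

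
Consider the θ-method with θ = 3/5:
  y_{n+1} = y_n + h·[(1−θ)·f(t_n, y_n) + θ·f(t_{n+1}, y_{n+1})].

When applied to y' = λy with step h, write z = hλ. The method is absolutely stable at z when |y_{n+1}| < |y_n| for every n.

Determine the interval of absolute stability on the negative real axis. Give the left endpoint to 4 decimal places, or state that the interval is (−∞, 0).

interval (−∞, 0).

With y'=λy (z=hλ):
  y_{n+1} = y_n + z·[2/5·y_n + 3/5·y_{n+1}] ⇒ (1 − 3/5z)y_{n+1} = (1 + 2/5z)y_n
  ⇒ R(z) = (1 + 2/5z)/(1 − 3/5z).

Need |R(x)|<1, x<0.
x=-0.78: |R|=0.4687
x=-2: |R|=0.0909
x=-10: |R|=0.4286
x=-100: |R|=0.6393
θ=3/5≥1/2 ⇒ |1+2/5x|<|1−3/5x| ∀x<0 ⇒ stable on all of ℝ⁻.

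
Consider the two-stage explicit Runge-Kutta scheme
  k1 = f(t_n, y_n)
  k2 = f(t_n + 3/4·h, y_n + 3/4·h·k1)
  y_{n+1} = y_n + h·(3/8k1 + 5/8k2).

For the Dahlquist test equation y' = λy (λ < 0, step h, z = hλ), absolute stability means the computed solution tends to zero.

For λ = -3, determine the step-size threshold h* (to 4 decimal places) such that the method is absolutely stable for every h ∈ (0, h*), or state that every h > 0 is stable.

With y'=λy (z=hλ):
  k1=λy_n ⇒ h·k1=z·y_n;  k2=λ(1+3/4z)y_n ⇒ h·k2=z(1+3/4z)y_n
  y_{n+1}/y_n = 1 + 3/8z + 5/8z(1+3/4z) = 1 + z + 15/32z²
  so R(z) = 1 + z + 15/32z².

Find x<0 with |R(x)|<1.
x=-0.69: |R|=0.5332
R=1: x+15/32x²=0 ⇒ x=−32/15=-2.1333; min R=1−1/(4·15/32)=0.4667>−1
Confirm numerically:
  x=-1.212: |R|=0.47657 <1
  x=-1.098: |R|=0.46713 <1
  x=-1.023: |R|=0.46756 <1
  x=-2.666: |R|=1.66567 >1
  x=-2.388: |R|=1.28507 >1
Interval (-2.1333, 0).

(-2.1333,0); λ=-3 ⇒ h* = (32/15)/3 = 0.7111.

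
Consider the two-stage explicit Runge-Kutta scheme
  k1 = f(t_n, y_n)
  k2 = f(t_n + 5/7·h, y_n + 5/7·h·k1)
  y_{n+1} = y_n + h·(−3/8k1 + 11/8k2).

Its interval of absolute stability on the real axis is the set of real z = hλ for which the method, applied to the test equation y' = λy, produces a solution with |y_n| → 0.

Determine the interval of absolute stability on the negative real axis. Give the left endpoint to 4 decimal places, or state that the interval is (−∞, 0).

Set f=λy, z=hλ:
  k1=λy_n ⇒ h·k1=z·y_n;  k2=λ(1+5/7z)y_n ⇒ h·k2=z(1+5/7z)y_n
  y_{n+1}/y_n = 1 − 3/8z + 11/8z(1+5/7z) = 1 + z + 55/56z²
  ⇒ R(z) = 1 + z + 55/56z².

Boundary: |R(x)|=1, x<0.
x=-1.51: |R|=1.7294
R=1: x+55/56x²=0 ⇒ x=−56/55=-1.0182; min R=1−1/(4·55/56)=0.7455>−1
Confirm numerically:
  x=-0.564: |R|=0.74842 <1
  x=-0.526: |R|=0.74574 <1
  x=-0.519: |R|=0.74555 <1
  x=-1.589: |R|=1.89083 >1
  x=-1.168: |R|=1.17186 >1
  x=-1.090: |R|=1.07688 >1
Interval (-1.0182, 0).

(-1.0182, 0).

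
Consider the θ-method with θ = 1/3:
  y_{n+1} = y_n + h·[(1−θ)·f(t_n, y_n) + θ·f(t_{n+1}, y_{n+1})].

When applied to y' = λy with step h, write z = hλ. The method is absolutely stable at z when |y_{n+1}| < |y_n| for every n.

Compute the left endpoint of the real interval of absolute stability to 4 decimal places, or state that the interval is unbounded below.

z* = -6.0000.

With y'=λy (z=hλ):
  y_{n+1} = y_n + z·[2/3·y_n + 1/3·y_{n+1}] ⇒ (1 − 1/3z)y_{n+1} = (1 + 2/3z)y_n
  Hence R(z) = (1 + 2/3z)/(1 − 1/3z).

Solve |R(x)|<1 on ℝ⁻.
x=-1.5: |R|=0.0000
R=−1: 1+2/3x = −1+1/3x ⇒ -1/3x=2 ⇒ x=2/(-1/3)=-6.0000
Confirm numerically:
  x=-5.276: |R|=0.91252 <1
  x=-3.854: |R|=0.68690 <1
  x=-3.731: |R|=0.66290 <1
  x=-6.505: |R|=1.05313 >1
  x=-6.433: |R|=1.04590 >1
  x=-6.331: |R|=1.03547 >1
Interval (-6.0000, 0).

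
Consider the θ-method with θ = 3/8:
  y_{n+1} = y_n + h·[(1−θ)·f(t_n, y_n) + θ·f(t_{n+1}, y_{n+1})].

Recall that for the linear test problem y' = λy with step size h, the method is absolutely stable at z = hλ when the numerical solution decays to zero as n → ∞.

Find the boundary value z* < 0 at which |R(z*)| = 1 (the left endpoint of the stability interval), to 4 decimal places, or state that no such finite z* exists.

With y'=λy (z=hλ):
  y_{n+1} = y_n + z·[5/8·y_n + 3/8·y_{n+1}] ⇒ (1 − 3/8z)y_{n+1} = (1 + 5/8z)y_n
  Hence R(z) = (1 + 5/8z)/(1 − 3/8z).

Need |R(x)|<1, x<0.
x=-1.15: |R|=0.1965
R=−1: 1+5/8x = −1+3/8x ⇒ -1/4x=2 ⇒ x=2/(-1/4)=-8.0000
Confirm numerically:
  x=-7.418: |R|=0.96153 <1
  x=-5.972: |R|=0.84349 <1
  x=-4.761: |R|=0.70929 <1
  x=-4.494: |R|=0.67359 <1
  x=-8.396: |R|=1.02386 >1
  x=-8.368: |R|=1.02223 >1
  x=-8.222: |R|=1.01359 >1
Stable set (-8.0000, 0).

left endpoint -8.0000.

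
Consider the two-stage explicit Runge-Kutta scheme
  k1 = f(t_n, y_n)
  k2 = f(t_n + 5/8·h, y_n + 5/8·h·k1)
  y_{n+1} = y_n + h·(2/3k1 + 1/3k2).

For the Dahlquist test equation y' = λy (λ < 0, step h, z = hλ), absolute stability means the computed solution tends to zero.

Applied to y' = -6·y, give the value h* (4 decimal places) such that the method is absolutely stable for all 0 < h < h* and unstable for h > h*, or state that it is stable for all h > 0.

On y'=λy, z=hλ:
  k1=λy_n ⇒ h·k1=z·y_n;  k2=λ(1+5/8z)y_n ⇒ h·k2=z(1+5/8z)y_n
  y_{n+1}/y_n = 1 + 2/3z + 1/3z(1+5/8z) = 1 + z + 5/24z²
  Hence R(z) = 1 + z + 5/24z².

Need |R(x)|<1, x<0.
x=-0.67: |R|=0.4235
R=1: x+5/24x²=0 ⇒ x=−24/5=-4.8000; min R=1−1/(4·5/24)=-0.2000>−1
Confirm numerically:
  x=-3.117: |R|=0.09290 <1
  x=-2.757: |R|=0.17345 <1
  x=-2.202: |R|=0.19183 <1
  x=-2.049: |R|=0.17433 <1
  x=-5.252: |R|=1.49456 >1
  x=-5.061: |R|=1.27519 >1
  x=-4.954: |R|=1.15894 >1
So |R|<1 on (-4.8000, 0).

(-4.8000,0); λ=-6 ⇒ h* = (24/5)/6 = 0.8000.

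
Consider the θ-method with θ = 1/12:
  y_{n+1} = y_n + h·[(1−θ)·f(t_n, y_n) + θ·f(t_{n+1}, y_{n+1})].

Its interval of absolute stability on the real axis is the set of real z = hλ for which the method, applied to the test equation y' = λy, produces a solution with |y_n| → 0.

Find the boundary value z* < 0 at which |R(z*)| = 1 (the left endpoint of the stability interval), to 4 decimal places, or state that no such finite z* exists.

left endpoint -2.4000.

Test eqn y'=λy, z=hλ:
  y_{n+1} = y_n + z·[11/12·y_n + 1/12·y_{n+1}] ⇒ (1 − 1/12z)y_{n+1} = (1 + 11/12z)y_n
  so R(z) = (1 + 11/12z)/(1 − 1/12z).

Need |R(x)|<1, x<0.
x=-0.54: |R|=0.4833
R=−1: 1+11/12x = −1+1/12x ⇒ -5/6x=2 ⇒ x=2/(-5/6)=-2.4000
Confirm numerically:
  x=-2.053: |R|=0.75308 <1
  x=-1.588: |R|=0.40241 <1
  x=-1.217: |R|=0.10494 <1
  x=-2.782: |R|=1.25842 >1
  x=-2.666: |R|=1.18137 >1
So |R|<1 on (-2.4000, 0).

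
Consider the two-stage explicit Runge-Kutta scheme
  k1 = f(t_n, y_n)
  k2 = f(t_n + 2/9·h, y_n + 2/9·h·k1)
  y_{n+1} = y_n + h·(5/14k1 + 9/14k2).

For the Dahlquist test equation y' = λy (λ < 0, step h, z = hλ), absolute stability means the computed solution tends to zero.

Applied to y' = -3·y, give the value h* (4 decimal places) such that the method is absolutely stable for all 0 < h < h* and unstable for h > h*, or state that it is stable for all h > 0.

On y'=λy, z=hλ:
  k1=λy_n ⇒ h·k1=z·y_n;  k2=λ(1+2/9z)y_n ⇒ h·k2=z(1+2/9z)y_n
  y_{n+1}/y_n = 1 + 5/14z + 9/14z(1+2/9z) = 1 + z + 1/7z²
  Hence R(z) = 1 + z + 1/7z².

Solve |R(x)|<1 on ℝ⁻.
x=-1.73: |R|=0.3024
R=1: x+1/7x²=0 ⇒ x=−7=-7.0000; min R=1−1/(4·1/7)=-0.7500>−1
Confirm numerically:
  x=-5.245: |R|=0.31500 <1
  x=-4.876: |R|=0.47952 <1
  x=-3.920: |R|=0.72480 <1
  x=-3.742: |R|=0.74163 <1
  x=-7.256: |R|=1.26536 >1
  x=-7.249: |R|=1.25786 >1
Interval (-7.0000, 0).

(-7.0000,0); λ=-3 ⇒ h* = (7)/3 = 2.3333.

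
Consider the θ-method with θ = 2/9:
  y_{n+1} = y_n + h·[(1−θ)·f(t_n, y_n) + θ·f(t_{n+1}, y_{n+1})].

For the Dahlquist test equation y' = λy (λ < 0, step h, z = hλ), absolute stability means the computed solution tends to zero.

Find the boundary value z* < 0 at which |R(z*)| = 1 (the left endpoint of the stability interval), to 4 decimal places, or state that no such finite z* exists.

On y'=λy, z=hλ:
  y_{n+1} = y_n + z·[7/9·y_n + 2/9·y_{n+1}] ⇒ (1 − 2/9z)y_{n+1} = (1 + 7/9z)y_n
  Hence R(z) = (1 + 7/9z)/(1 − 2/9z).

Need |R(x)|<1, x<0.
x=-1.73: |R|=0.2496
R=−1: 1+7/9x = −1+2/9x ⇒ -5/9x=2 ⇒ x=2/(-5/9)=-3.6000
Confirm numerically:
  x=-3.286: |R|=0.89918 <1
  x=-2.940: |R|=0.77823 <1
  x=-2.577: |R|=0.63862 <1
  x=-4.082: |R|=1.14041 >1
  x=-3.873: |R|=1.08151 >1
Interval (-3.6000, 0).

left endpoint -3.6000.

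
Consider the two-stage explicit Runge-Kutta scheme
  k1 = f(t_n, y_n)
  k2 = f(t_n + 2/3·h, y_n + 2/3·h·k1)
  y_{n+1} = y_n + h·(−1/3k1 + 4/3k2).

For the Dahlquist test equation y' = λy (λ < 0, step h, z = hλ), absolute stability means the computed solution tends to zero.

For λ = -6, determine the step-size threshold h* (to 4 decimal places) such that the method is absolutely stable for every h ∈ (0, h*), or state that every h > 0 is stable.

Set f=λy, z=hλ:
  k1=λy_n ⇒ h·k1=z·y_n;  k2=λ(1+2/3z)y_n ⇒ h·k2=z(1+2/3z)y_n
  y_{n+1}/y_n = 1 − 1/3z + 4/3z(1+2/3z) = 1 + z + 8/9z²
  so R(z) = 1 + z + 8/9z².

Solve |R(x)|<1 on ℝ⁻.
x=-1.12: |R|=0.9950
R=1: x+8/9x²=0 ⇒ x=−9/8=-1.1250; min R=1−1/(4·8/9)=0.7188>−1
Confirm numerically:
  x=-1.095: |R|=0.97080 <1
  x=-1.003: |R|=0.89123 <1
  x=-0.710: |R|=0.73809 <1
  x=-0.469: |R|=0.72652 <1
  x=-1.510: |R|=1.51676 >1
  x=-1.391: |R|=1.32889 >1
  x=-1.228: |R|=1.11243 >1
Interval (-1.1250, 0).

(-1.1250,0); λ=-6 ⇒ h* = (9/8)/6 = 0.1875.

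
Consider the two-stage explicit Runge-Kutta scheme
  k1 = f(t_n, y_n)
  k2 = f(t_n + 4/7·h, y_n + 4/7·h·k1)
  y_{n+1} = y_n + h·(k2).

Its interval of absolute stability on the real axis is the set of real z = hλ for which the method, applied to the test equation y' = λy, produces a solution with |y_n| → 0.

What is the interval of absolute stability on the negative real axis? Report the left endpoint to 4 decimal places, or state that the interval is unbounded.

(-1.7500, 0).

On y'=λy, z=hλ:
  k1=λy_n ⇒ h·k1=z·y_n;  k2=λ(1+4/7z)y_n ⇒ h·k2=z(1+4/7z)y_n
  y_{n+1}/y_n = 1 + z(1+4/7z) = 1 + z + 4/7z²
  so R(z) = 1 + z + 4/7z².

Find x<0 with |R(x)|<1.
x=-1.16: |R|=0.6089
R=1: x+4/7x²=0 ⇒ x=−7/4=-1.7500; min R=1−1/(4·4/7)=0.5625>−1
Confirm numerically:
  x=-1.469: |R|=0.76412 <1
  x=-1.225: |R|=0.63250 <1
  x=-1.081: |R|=0.58675 <1
  x=-2.305: |R|=1.73101 >1
  x=-1.872: |R|=1.13051 >1
  x=-1.790: |R|=1.04091 >1
So |R|<1 on (-1.7500, 0).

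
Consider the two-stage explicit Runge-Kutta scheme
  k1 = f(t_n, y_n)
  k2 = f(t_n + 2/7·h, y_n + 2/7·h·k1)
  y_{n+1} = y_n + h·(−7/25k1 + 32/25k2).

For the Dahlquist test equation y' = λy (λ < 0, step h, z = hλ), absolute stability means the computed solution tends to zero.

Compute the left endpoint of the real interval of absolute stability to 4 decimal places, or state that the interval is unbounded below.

With y'=λy (z=hλ):
  k1=λy_n ⇒ h·k1=z·y_n;  k2=λ(1+2/7z)y_n ⇒ h·k2=z(1+2/7z)y_n
  y_{n+1}/y_n = 1 − 7/25z + 32/25z(1+2/7z) = 1 + z + 64/175z²
  so R(z) = 1 + z + 64/175z².

Solve |R(x)|<1 on ℝ⁻.
x=-0.33: |R|=0.7098
R=1: x+64/175x²=0 ⇒ x=−175/64=-2.7344; min R=1−1/(4·64/175)=0.3164>−1
Confirm numerically:
  x=-2.446: |R|=0.74204 <1
  x=-2.307: |R|=0.63942 <1
  x=-1.181: |R|=0.32908 <1
  x=-1.152: |R|=0.33334 <1
  x=-3.303: |R|=1.68687 >1
  x=-2.804: |R|=1.07140 >1
So |R|<1 on (-2.7344, 0).

z* = -2.7344.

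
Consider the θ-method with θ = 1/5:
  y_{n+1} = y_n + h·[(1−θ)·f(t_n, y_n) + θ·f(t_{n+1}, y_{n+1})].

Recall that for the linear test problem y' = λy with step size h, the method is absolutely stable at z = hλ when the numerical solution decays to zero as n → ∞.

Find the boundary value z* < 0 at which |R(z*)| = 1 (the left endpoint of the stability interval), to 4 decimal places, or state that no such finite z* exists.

With y'=λy (z=hλ):
  y_{n+1} = y_n + z·[4/5·y_n + 1/5·y_{n+1}] ⇒ (1 − 1/5z)y_{n+1} = (1 + 4/5z)y_n
  so R(z) = (1 + 4/5z)/(1 − 1/5z).

Need |R(x)|<1, x<0.
x=-0.98: |R|=0.1806
R=−1: 1+4/5x = −1+1/5x ⇒ -3/5x=2 ⇒ x=2/(-3/5)=-3.3333
Confirm numerically:
  x=-3.016: |R|=0.88124 <1
  x=-2.886: |R|=0.82983 <1
  x=-1.920: |R|=0.38728 <1
  x=-1.724: |R|=0.28198 <1
  x=-3.733: |R|=1.13730 >1
  x=-3.449: |R|=1.04107 >1
  x=-3.397: |R|=1.02275 >1
So |R|<1 on (-3.3333, 0).

left endpoint -3.3333.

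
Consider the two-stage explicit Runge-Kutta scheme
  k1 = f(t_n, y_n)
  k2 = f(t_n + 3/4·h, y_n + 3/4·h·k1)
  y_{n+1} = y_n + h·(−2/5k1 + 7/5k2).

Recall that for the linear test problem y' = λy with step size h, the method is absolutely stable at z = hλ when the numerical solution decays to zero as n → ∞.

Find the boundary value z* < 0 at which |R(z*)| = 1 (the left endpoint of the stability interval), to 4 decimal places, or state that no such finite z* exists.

Test eqn y'=λy, z=hλ:
  k1=λy_n ⇒ h·k1=z·y_n;  k2=λ(1+3/4z)y_n ⇒ h·k2=z(1+3/4z)y_n
  y_{n+1}/y_n = 1 − 2/5z + 7/5z(1+3/4z) = 1 + z + 21/20z²
  ⇒ R(z) = 1 + z + 21/20z².

Boundary: |R(x)|=1, x<0.
x=-0.88: |R|=0.9331
R=1: x+21/20x²=0 ⇒ x=−20/21=-0.9524; min R=1−1/(4·21/20)=0.7619>−1
Confirm numerically:
  x=-0.894: |R|=0.94520 <1
  x=-0.796: |R|=0.86930 <1
  x=-0.688: |R|=0.80901 <1
  x=-0.613: |R|=0.78156 <1
  x=-1.548: |R|=1.96812 >1
  x=-1.545: |R|=1.96138 >1
  x=-1.072: |R|=1.13464 >1
Interval (-0.9524, 0).

left endpoint -0.9524.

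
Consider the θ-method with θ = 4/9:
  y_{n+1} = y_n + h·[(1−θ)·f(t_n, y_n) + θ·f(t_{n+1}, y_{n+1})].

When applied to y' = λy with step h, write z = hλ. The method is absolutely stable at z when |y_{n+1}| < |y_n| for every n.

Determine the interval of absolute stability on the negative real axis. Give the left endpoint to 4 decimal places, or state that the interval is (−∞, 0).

z∈(-18.0000,0).

Set f=λy, z=hλ:
  y_{n+1} = y_n + z·[5/9·y_n + 4/9·y_{n+1}] ⇒ (1 − 4/9z)y_{n+1} = (1 + 5/9z)y_n
  ⇒ R(z) = (1 + 5/9z)/(1 − 4/9z).

Solve |R(x)|<1 on ℝ⁻.
x=-0.6: |R|=0.5263
R=−1: 1+5/9x = −1+4/9x ⇒ -1/9x=2 ⇒ x=2/(-1/9)=-18.0000
Confirm numerically:
  x=-16.516: |R|=0.98023 <1
  x=-14.423: |R|=0.94637 <1
  x=-12.775: |R|=0.91306 <1
  x=-12.742: |R|=0.91232 <1
  x=-18.394: |R|=1.00477 >1
  x=-18.052: |R|=1.00064 >1
Interval (-18.0000, 0).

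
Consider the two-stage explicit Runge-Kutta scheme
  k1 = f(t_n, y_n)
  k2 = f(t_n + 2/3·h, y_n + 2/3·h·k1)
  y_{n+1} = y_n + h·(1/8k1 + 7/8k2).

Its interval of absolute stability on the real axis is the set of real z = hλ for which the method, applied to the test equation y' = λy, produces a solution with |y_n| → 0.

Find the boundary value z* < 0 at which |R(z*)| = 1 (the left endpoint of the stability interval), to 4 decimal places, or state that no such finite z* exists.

left endpoint -1.7143.

With y'=λy (z=hλ):
  k1=λy_n ⇒ h·k1=z·y_n;  k2=λ(1+2/3z)y_n ⇒ h·k2=z(1+2/3z)y_n
  y_{n+1}/y_n = 1 + 1/8z + 7/8z(1+2/3z) = 1 + z + 7/12z²
  Hence R(z) = 1 + z + 7/12z².

Need |R(x)|<1, x<0.
x=-0.88: |R|=0.5717
R=1: x+7/12x²=0 ⇒ x=−12/7=-1.7143; min R=1−1/(4·7/12)=0.5714>−1
Confirm numerically:
  x=-1.675: |R|=0.96161 <1
  x=-1.177: |R|=0.63111 <1
  x=-0.916: |R|=0.57345 <1
  x=-0.915: |R|=0.57338 <1
  x=-1.875: |R|=1.17578 >1
  x=-1.863: |R|=1.16162 >1
  x=-1.766: |R|=1.05327 >1
So |R|<1 on (-1.7143, 0).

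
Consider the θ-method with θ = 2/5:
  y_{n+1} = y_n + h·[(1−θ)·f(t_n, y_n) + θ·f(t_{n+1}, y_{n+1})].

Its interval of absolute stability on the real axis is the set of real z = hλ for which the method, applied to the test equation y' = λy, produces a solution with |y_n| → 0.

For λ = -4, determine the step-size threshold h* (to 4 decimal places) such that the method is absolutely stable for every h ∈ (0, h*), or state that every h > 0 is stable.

(-10.0000,0); λ=-4 ⇒ h* = (10)/4 = 2.5000.

Set f=λy, z=hλ:
  y_{n+1} = y_n + z·[3/5·y_n + 2/5·y_{n+1}] ⇒ (1 − 2/5z)y_{n+1} = (1 + 3/5z)y_n
  so R(z) = (1 + 3/5z)/(1 − 2/5z).

Need |R(x)|<1, x<0.
x=-1.35: |R|=0.1234
R=−1: 1+3/5x = −1+2/5x ⇒ -1/5x=2 ⇒ x=2/(-1/5)=-10.0000
Confirm numerically:
  x=-8.812: |R|=0.94749 <1
  x=-6.668: |R|=0.81828 <1
  x=-5.969: |R|=0.76201 <1
  x=-10.440: |R|=1.01700 >1
  x=-10.169: |R|=1.00667 >1
Interval (-10.0000, 0).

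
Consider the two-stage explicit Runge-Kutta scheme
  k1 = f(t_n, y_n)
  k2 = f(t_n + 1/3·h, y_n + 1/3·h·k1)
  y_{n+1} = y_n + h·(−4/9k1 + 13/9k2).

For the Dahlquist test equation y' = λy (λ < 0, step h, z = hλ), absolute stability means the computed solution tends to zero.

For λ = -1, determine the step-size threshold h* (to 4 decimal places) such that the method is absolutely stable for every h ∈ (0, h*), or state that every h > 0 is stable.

(-2.0769,0); λ=-1 ⇒ h* = (27/13)/1 = 2.0769.

Set f=λy, z=hλ:
  k1=λy_n ⇒ h·k1=z·y_n;  k2=λ(1+1/3z)y_n ⇒ h·k2=z(1+1/3z)y_n
  y_{n+1}/y_n = 1 − 4/9z + 13/9z(1+1/3z) = 1 + z + 13/27z²
  ⇒ R(z) = 1 + z + 13/27z².

Find x<0 with |R(x)|<1.
x=-1.57: |R|=0.6168
R=1: x+13/27x²=0 ⇒ x=−27/13=-2.0769; min R=1−1/(4·13/27)=0.4808>−1
Confirm numerically:
  x=-1.974: |R|=0.90218 <1
  x=-1.791: |R|=0.75344 <1
  x=-1.577: |R|=0.62041 <1
  x=-0.966: |R|=0.48330 <1
  x=-2.509: |R|=1.52196 >1
  x=-2.477: |R|=1.47714 >1
  x=-2.292: |R|=1.23735 >1
So |R|<1 on (-2.0769, 0).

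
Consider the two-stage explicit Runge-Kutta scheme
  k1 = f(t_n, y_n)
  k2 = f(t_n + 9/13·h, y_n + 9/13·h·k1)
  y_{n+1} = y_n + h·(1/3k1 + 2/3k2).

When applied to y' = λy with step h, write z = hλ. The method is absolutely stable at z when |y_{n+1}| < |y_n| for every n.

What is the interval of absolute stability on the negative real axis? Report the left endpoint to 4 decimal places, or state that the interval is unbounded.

z∈(-2.1667,0).

Set f=λy, z=hλ:
  k1=λy_n ⇒ h·k1=z·y_n;  k2=λ(1+9/13z)y_n ⇒ h·k2=z(1+9/13z)y_n
  y_{n+1}/y_n = 1 + 1/3z + 2/3z(1+9/13z) = 1 + z + 6/13z²
  R(z) = 1 + z + 6/13z².

Solve |R(x)|<1 on ℝ⁻.
x=-0.32: |R|=0.7273
R=1: x+6/13x²=0 ⇒ x=−13/6=-2.1667; min R=1−1/(4·6/13)=0.4583>−1
Confirm numerically:
  x=-1.784: |R|=0.68492 <1
  x=-1.552: |R|=0.55971 <1
  x=-0.991: |R|=0.46227 <1
  x=-2.676: |R|=1.62907 >1
  x=-2.529: |R|=1.42293 >1
So |R|<1 on (-2.1667, 0).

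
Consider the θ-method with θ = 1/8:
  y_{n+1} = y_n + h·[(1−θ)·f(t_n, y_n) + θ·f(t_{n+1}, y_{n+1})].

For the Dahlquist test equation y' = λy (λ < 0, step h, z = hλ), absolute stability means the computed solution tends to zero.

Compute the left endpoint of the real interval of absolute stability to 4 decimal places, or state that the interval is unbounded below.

left endpoint -2.6667.

On y'=λy, z=hλ:
  y_{n+1} = y_n + z·[7/8·y_n + 1/8·y_{n+1}] ⇒ (1 − 1/8z)y_{n+1} = (1 + 7/8z)y_n
  ⇒ R(z) = (1 + 7/8z)/(1 − 1/8z).

Find x<0 with |R(x)|<1.
x=-1.28: |R|=0.1034
R=−1: 1+7/8x = −1+1/8x ⇒ -3/4x=2 ⇒ x=2/(-3/4)=-2.6667
Confirm numerically:
  x=-2.356: |R|=0.82001 <1
  x=-1.526: |R|=0.28155 <1
  x=-1.416: |R|=0.20306 <1
  x=-1.189: |R|=0.03515 <1
  x=-3.075: |R|=1.22122 >1
  x=-3.067: |R|=1.21704 >1
  x=-2.974: |R|=1.16803 >1
Interval (-2.6667, 0).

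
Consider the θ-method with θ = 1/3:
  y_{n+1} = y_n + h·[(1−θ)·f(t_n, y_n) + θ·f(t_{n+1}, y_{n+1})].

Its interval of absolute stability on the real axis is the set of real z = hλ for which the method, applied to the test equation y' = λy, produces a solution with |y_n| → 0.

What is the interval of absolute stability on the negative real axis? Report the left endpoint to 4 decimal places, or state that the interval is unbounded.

On y'=λy, z=hλ:
  y_{n+1} = y_n + z·[2/3·y_n + 1/3·y_{n+1}] ⇒ (1 − 1/3z)y_{n+1} = (1 + 2/3z)y_n
  Hence R(z) = (1 + 2/3z)/(1 − 1/3z).

Need |R(x)|<1, x<0.
x=-0.67: |R|=0.4523
R=−1: 1+2/3x = −1+1/3x ⇒ -1/3x=2 ⇒ x=2/(-1/3)=-6.0000
Confirm numerically:
  x=-5.694: |R|=0.96480 <1
  x=-4.796: |R|=0.84556 <1
  x=-3.544: |R|=0.62469 <1
  x=-2.623: |R|=0.39943 <1
  x=-6.428: |R|=1.04540 >1
  x=-6.115: |R|=1.01262 >1
  x=-6.076: |R|=1.00837 >1
Interval (-6.0000, 0).

z∈(-6.0000,0).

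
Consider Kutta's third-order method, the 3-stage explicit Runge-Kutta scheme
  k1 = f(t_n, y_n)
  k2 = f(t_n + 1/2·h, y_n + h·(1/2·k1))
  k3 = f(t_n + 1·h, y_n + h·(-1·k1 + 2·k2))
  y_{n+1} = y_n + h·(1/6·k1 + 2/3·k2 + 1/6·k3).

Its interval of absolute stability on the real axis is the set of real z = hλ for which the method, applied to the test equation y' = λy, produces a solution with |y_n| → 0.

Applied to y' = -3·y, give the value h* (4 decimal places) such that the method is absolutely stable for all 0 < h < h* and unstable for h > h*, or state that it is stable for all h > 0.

(-2.5127,0); λ=-3 ⇒ h* = 0.8376.

With y'=λy (z=hλ):
  order 3, 3-stage ⇒ R(z)=1+z+z^2/2+z^3/6
  (e.g. R(-1.32)=0.16787, |R|=0.16787)

Need |R(x)|<1, x<0.
x=-1.32: |R|=0.1679
|R(-2.64)|=1.2218 |R(-2.38)|=0.7947 |R(-0.58)|=0.5557
Bisect:
  x_lo=-2.8147 |R|=1.5700  x_hi=-0.3221 |R|=0.7242
  mid=-1.56838 |R|=0.01854 →hi
  mid=-2.19154 |R|=0.54439 →hi
  mid=-2.50312 |R|=0.98425 →hi
  mid=-2.65891 |R|=1.25701 →lo
  mid=-2.58102 |R|=1.11583 →lo
  mid=-2.54207 |R|=1.04887 →lo
  mid=-2.52260 |R|=1.01627 →lo
  mid=-2.51286 |R|=1.00019 →lo
  ...
  [-2.51286,-2.51271] ⇒ x*=-2.5127
So |R|<1 on (-2.5127, 0).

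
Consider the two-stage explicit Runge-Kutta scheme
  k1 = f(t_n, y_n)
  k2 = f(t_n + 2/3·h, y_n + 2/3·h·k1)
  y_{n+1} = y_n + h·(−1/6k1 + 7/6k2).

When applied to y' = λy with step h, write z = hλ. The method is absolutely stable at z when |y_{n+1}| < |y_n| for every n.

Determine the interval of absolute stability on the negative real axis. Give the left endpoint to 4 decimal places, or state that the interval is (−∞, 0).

(-1.2857, 0).

Test eqn y'=λy, z=hλ:
  k1=λy_n ⇒ h·k1=z·y_n;  k2=λ(1+2/3z)y_n ⇒ h·k2=z(1+2/3z)y_n
  y_{n+1}/y_n = 1 − 1/6z + 7/6z(1+2/3z) = 1 + z + 7/9z²
  so R(z) = 1 + z + 7/9z².

Find x<0 with |R(x)|<1.
x=-0.91: |R|=0.7341
R=1: x+7/9x²=0 ⇒ x=−9/7=-1.2857; min R=1−1/(4·7/9)=0.6786>−1
Confirm numerically:
  x=-1.094: |R|=0.83687 <1
  x=-0.917: |R|=0.73702 <1
  x=-0.892: |R|=0.72685 <1
  x=-1.808: |R|=1.73445 >1
  x=-1.763: |R|=1.65446 >1
  x=-1.552: |R|=1.32144 >1
Stable set (-1.2857, 0).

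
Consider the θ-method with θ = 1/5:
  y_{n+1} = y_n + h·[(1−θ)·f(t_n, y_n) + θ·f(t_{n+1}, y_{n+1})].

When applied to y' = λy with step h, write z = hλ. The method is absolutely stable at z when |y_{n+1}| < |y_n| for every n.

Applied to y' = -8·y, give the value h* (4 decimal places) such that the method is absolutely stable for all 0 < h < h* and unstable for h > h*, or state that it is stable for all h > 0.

With y'=λy (z=hλ):
  y_{n+1} = y_n + z·[4/5·y_n + 1/5·y_{n+1}] ⇒ (1 − 1/5z)y_{n+1} = (1 + 4/5z)y_n
  R(z) = (1 + 4/5z)/(1 − 1/5z).

Solve |R(x)|<1 on ℝ⁻.
x=-1.48: |R|=0.1420
R=−1: 1+4/5x = −1+1/5x ⇒ -3/5x=2 ⇒ x=2/(-3/5)=-3.3333
Confirm numerically:
  x=-3.126: |R|=0.92346 <1
  x=-3.086: |R|=0.90824 <1
  x=-3.049: |R|=0.89402 <1
  x=-3.924: |R|=1.19857 >1
  x=-3.565: |R|=1.08114 >1
  x=-3.409: |R|=1.02699 >1
Stable set (-3.3333, 0).

(-3.3333,0); λ=-8 ⇒ h* = (10/3)/8 = 0.4167.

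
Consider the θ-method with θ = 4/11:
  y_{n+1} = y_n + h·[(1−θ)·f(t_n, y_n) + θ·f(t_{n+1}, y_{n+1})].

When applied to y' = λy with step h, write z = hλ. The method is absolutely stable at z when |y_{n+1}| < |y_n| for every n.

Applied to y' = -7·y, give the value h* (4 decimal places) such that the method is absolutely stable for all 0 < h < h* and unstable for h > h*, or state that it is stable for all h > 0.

(-7.3333,0); λ=-7 ⇒ h* = (22/3)/7 = 1.0476.

On y'=λy, z=hλ:
  y_{n+1} = y_n + z·[7/11·y_n + 4/11·y_{n+1}] ⇒ (1 − 4/11z)y_{n+1} = (1 + 7/11z)y_n
  ⇒ R(z) = (1 + 7/11z)/(1 − 4/11z).

Find x<0 with |R(x)|<1.
x=-1.08: |R|=0.2245
R=−1: 1+7/11x = −1+4/11x ⇒ -3/11x=2 ⇒ x=2/(-3/11)=-7.3333
Confirm numerically:
  x=-6.250: |R|=0.90972 <1
  x=-4.557: |R|=0.71503 <1
  x=-4.505: |R|=0.70762 <1
  x=-3.189: |R|=0.47664 <1
  x=-7.673: |R|=1.02444 >1
  x=-7.512: |R|=1.01306 >1
So |R|<1 on (-7.3333, 0).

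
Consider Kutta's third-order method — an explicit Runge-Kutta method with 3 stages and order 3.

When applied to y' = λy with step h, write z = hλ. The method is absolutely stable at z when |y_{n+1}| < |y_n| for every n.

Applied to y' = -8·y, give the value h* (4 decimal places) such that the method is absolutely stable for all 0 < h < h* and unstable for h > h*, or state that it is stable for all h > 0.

(-2.5127,0); λ=-8 ⇒ h* = 0.3141.

Test eqn y'=λy, z=hλ:
  order 3, 3-stage ⇒ R(z)=1+z+z^2/2+z^3/6
  (e.g. R(-0.6)=0.54400, |R|=0.54400)

Solve |R(x)|<1 on ℝ⁻.
x=-0.6: |R|=0.5440
|R(-2.04)|=0.3741 |R(-1.64)|=0.0304 |R(-1.55)|=0.0306
Bisect:
  x_lo=-3.0124 |R|=2.0313  x_hi=-0.2520 |R|=0.7770
  mid=-1.63224 |R|=0.02491 →hi
  mid=-2.32234 |R|=0.71321 →hi
  mid=-2.66739 |R|=1.27298 →lo
  mid=-2.49487 |R|=0.97085 →hi
  mid=-2.58113 |R|=1.11603 →lo
  mid=-2.53800 |R|=1.04201 →lo
  mid=-2.51643 |R|=1.00607 →lo
  ...
  [-2.51289,-2.51273] ⇒ x*=-2.5127
Interval (-2.5127, 0).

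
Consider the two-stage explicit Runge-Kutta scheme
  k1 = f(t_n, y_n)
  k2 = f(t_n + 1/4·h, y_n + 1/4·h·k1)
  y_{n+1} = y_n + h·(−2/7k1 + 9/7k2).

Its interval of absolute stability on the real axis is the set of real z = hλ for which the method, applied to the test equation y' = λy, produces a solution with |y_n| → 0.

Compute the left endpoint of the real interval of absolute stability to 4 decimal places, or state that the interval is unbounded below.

With y'=λy (z=hλ):
  k1=λy_n ⇒ h·k1=z·y_n;  k2=λ(1+1/4z)y_n ⇒ h·k2=z(1+1/4z)y_n
  y_{n+1}/y_n = 1 − 2/7z + 9/7z(1+1/4z) = 1 + z + 9/28z²
  Hence R(z) = 1 + z + 9/28z².

Solve |R(x)|<1 on ℝ⁻.
x=-1.58: |R|=0.2224
R=1: x+9/28x²=0 ⇒ x=−28/9=-3.1111; min R=1−1/(4·9/28)=0.2222>−1
Confirm numerically:
  x=-2.455: |R|=0.48226 <1
  x=-2.074: |R|=0.30862 <1
  x=-1.877: |R|=0.25543 <1
  x=-3.301: |R|=1.20148 >1
  x=-3.219: |R|=1.11163 >1
Interval (-3.1111, 0).

left endpoint -3.1111.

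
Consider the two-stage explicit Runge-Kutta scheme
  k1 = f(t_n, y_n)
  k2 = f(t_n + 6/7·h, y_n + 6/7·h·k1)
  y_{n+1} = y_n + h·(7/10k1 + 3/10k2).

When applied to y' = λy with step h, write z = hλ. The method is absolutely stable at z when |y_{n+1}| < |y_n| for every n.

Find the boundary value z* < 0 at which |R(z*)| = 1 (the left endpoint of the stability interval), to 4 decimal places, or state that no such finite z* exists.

Set f=λy, z=hλ:
  k1=λy_n ⇒ h·k1=z·y_n;  k2=λ(1+6/7z)y_n ⇒ h·k2=z(1+6/7z)y_n
  y_{n+1}/y_n = 1 + 7/10z + 3/10z(1+6/7z) = 1 + z + 9/35z²
  Hence R(z) = 1 + z + 9/35z².

Solve |R(x)|<1 on ℝ⁻.
x=-1.71: |R|=0.0419
R=1: x+9/35x²=0 ⇒ x=−35/9=-3.8889; min R=1−1/(4·9/35)=0.0278>−1
Confirm numerically:
  x=-2.658: |R|=0.15871 <1
  x=-2.503: |R|=0.10800 <1
  x=-2.108: |R|=0.03466 <1
  x=-1.890: |R|=0.02854 <1
  x=-4.381: |R|=1.55438 >1
  x=-4.224: |R|=1.36399 >1
  x=-4.111: |R|=1.23480 >1
Interval (-3.8889, 0).

z* = -3.8889.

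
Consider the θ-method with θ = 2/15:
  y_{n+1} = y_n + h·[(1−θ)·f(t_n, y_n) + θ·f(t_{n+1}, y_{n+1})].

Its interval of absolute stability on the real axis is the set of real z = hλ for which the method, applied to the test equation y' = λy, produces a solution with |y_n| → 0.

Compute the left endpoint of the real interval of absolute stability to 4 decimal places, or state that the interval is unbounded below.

left endpoint -2.7273.

Test eqn y'=λy, z=hλ:
  y_{n+1} = y_n + z·[13/15·y_n + 2/15·y_{n+1}] ⇒ (1 − 2/15z)y_{n+1} = (1 + 13/15z)y_n
  Hence R(z) = (1 + 13/15z)/(1 − 2/15z).

Solve |R(x)|<1 on ℝ⁻.
x=-1.01: |R|=0.1099
R=−1: 1+13/15x = −1+2/15x ⇒ -11/15x=2 ⇒ x=2/(-11/15)=-2.7273
Confirm numerically:
  x=-2.697: |R|=0.98367 <1
  x=-2.153: |R|=0.67280 <1
  x=-1.604: |R|=0.32140 <1
  x=-3.187: |R|=1.23660 >1
  x=-2.901: |R|=1.09187 >1
So |R|<1 on (-2.7273, 0).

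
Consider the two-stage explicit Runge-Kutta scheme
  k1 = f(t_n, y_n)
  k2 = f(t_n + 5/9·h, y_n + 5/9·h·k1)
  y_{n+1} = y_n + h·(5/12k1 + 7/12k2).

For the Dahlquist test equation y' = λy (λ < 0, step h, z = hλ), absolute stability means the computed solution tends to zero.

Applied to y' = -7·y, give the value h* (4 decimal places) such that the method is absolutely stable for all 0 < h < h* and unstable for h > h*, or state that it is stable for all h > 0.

(-3.0857,0); λ=-7 ⇒ h* = (108/35)/7 = 0.4408.

On y'=λy, z=hλ:
  k1=λy_n ⇒ h·k1=z·y_n;  k2=λ(1+5/9z)y_n ⇒ h·k2=z(1+5/9z)y_n
  y_{n+1}/y_n = 1 + 5/12z + 7/12z(1+5/9z) = 1 + z + 35/108z²
  R(z) = 1 + z + 35/108z².

Solve |R(x)|<1 on ℝ⁻.
x=-0.49: |R|=0.5878
R=1: x+35/108x²=0 ⇒ x=−108/35=-3.0857; min R=1−1/(4·35/108)=0.2286>−1
Confirm numerically:
  x=-2.897: |R|=0.82283 <1
  x=-2.681: |R|=0.64837 <1
  x=-2.565: |R|=0.56716 <1
  x=-1.837: |R|=0.25661 <1
  x=-3.508: |R|=1.48008 >1
  x=-3.330: |R|=1.26362 >1
  x=-3.236: |R|=1.15761 >1
So |R|<1 on (-3.0857, 0).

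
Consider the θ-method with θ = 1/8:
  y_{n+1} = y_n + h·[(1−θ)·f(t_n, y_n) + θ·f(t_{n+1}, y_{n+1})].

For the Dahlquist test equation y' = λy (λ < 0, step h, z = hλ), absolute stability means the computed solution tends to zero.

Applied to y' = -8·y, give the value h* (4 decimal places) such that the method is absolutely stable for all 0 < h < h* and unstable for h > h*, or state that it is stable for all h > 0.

(-2.6667,0); λ=-8 ⇒ h* = (8/3)/8 = 0.3333.

Test eqn y'=λy, z=hλ:
  y_{n+1} = y_n + z·[7/8·y_n + 1/8·y_{n+1}] ⇒ (1 − 1/8z)y_{n+1} = (1 + 7/8z)y_n
  R(z) = (1 + 7/8z)/(1 − 1/8z).

Need |R(x)|<1, x<0.
x=-1.24: |R|=0.0736
R=−1: 1+7/8x = −1+1/8x ⇒ -3/4x=2 ⇒ x=2/(-3/4)=-2.6667
Confirm numerically:
  x=-2.613: |R|=0.96966 <1
  x=-2.294: |R|=0.78279 <1
  x=-1.757: |R|=0.44061 <1
  x=-1.085: |R|=0.04458 <1
  x=-3.202: |R|=1.28673 >1
  x=-3.019: |R|=1.19185 >1
  x=-2.807: |R|=1.07791 >1
Interval (-2.6667, 0).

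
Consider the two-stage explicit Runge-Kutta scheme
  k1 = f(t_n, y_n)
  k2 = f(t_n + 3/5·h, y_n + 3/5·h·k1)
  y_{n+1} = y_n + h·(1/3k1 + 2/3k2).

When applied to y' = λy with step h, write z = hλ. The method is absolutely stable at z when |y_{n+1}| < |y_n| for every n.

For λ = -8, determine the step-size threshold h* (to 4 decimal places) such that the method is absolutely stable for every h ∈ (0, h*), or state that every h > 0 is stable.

(-2.5000,0); λ=-8 ⇒ h* = (5/2)/8 = 0.3125.

Set f=λy, z=hλ:
  k1=λy_n ⇒ h·k1=z·y_n;  k2=λ(1+3/5z)y_n ⇒ h·k2=z(1+3/5z)y_n
  y_{n+1}/y_n = 1 + 1/3z + 2/3z(1+3/5z) = 1 + z + 2/5z²
  Hence R(z) = 1 + z + 2/5z².

Need |R(x)|<1, x<0.
x=-1.73: |R|=0.4672
R=1: x+2/5x²=0 ⇒ x=−5/2=-2.5000; min R=1−1/(4·2/5)=0.3750>−1
Confirm numerically:
  x=-2.450: |R|=0.95100 <1
  x=-1.701: |R|=0.45636 <1
  x=-1.547: |R|=0.41028 <1
  x=-1.189: |R|=0.37649 <1
  x=-3.082: |R|=1.71749 >1
  x=-2.815: |R|=1.35469 >1
  x=-2.813: |R|=1.35219 >1
Stable set (-2.5000, 0).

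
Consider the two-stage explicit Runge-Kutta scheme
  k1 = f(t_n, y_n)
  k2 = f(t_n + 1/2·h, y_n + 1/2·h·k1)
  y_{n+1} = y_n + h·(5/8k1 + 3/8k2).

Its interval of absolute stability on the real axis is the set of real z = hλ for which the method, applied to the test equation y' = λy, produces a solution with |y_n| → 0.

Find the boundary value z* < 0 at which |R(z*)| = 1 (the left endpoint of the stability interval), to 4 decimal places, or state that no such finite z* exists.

Set f=λy, z=hλ:
  k1=λy_n ⇒ h·k1=z·y_n;  k2=λ(1+1/2z)y_n ⇒ h·k2=z(1+1/2z)y_n
  y_{n+1}/y_n = 1 + 5/8z + 3/8z(1+1/2z) = 1 + z + 3/16z²
  so R(z) = 1 + z + 3/16z².

Find x<0 with |R(x)|<1.
x=-1.44: |R|=0.0512
R=1: x+3/16x²=0 ⇒ x=−16/3=-5.3333; min R=1−1/(4·3/16)=-0.3333>−1
Confirm numerically:
  x=-5.201: |R|=0.87095 <1
  x=-4.948: |R|=0.64251 <1
  x=-4.573: |R|=0.34806 <1
  x=-2.602: |R|=0.33255 <1
  x=-5.608: |R|=1.28881 >1
  x=-5.476: |R|=1.14648 >1
Stable set (-5.3333, 0).

z* = -5.3333.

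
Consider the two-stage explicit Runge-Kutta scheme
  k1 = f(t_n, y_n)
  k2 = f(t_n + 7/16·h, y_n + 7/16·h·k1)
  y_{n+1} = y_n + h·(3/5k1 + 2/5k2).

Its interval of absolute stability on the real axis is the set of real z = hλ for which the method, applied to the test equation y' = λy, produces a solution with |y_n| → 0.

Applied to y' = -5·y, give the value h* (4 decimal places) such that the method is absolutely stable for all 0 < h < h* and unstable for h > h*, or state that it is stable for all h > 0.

(-5.7143,0); λ=-5 ⇒ h* = (40/7)/5 = 1.1429.

Test eqn y'=λy, z=hλ:
  k1=λy_n ⇒ h·k1=z·y_n;  k2=λ(1+7/16z)y_n ⇒ h·k2=z(1+7/16z)y_n
  y_{n+1}/y_n = 1 + 3/5z + 2/5z(1+7/16z) = 1 + z + 7/40z²
  R(z) = 1 + z + 7/40z².

Find x<0 with |R(x)|<1.
x=-1.09: |R|=0.1179
R=1: x+7/40x²=0 ⇒ x=−40/7=-5.7143; min R=1−1/(4·7/40)=-0.4286>−1
Confirm numerically:
  x=-4.417: |R|=0.00277 <1
  x=-2.767: |R|=0.42715 <1
  x=-2.598: |R|=0.41682 <1
  x=-2.489: |R|=0.40485 <1
  x=-6.302: |R|=1.64816 >1
  x=-6.264: |R|=1.60260 >1
  x=-6.221: |R|=1.55165 >1
So |R|<1 on (-5.7143, 0).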